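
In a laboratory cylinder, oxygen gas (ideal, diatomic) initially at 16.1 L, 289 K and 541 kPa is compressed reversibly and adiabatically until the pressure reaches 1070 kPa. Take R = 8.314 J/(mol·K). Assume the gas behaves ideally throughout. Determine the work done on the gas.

4680 J

n = P₁V₁/(RT₁) = 541×16.1/(8.314×289) = 3.63 mol.
Adiabatic: T₂/T₁ = (P₂/P₁)^((γ−1)/γ) ⇒ T₂ = 289×(1.98)^0.286 = 351 K; V₂ = 9.89 L.
ΔU = nCvΔT = 3.63×20.8×(351−289) = 4680 J.
Q = 0 for an adiabatic process, so W = −ΔU = -4680 J.
Work done on the gas = −W_by = 4680 J.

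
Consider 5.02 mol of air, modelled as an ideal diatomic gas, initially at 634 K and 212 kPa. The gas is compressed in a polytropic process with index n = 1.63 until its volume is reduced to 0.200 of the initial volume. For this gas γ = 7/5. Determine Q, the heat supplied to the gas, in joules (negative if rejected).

42400 J

V₁ = nRT₁/P₁ = 5.02×8.314×634/212 = 125 L.
Polytropic n=1.63: T₂ = T₁(V₁/V₂)^(n−1) = 634×(5.00)^0.63 = 1750 K; P₂ = P₁(V₁/V₂)^n = 2920 kPa.
W = (P₁V₁−P₂V₂)/(n−1) = (212×125−2920×25.0)/0.63 = -73800 J.
ΔU = nCvΔT = 5.02×20.8×(1750−634) = 116000 J.
Q = ΔU + W = 42400 J.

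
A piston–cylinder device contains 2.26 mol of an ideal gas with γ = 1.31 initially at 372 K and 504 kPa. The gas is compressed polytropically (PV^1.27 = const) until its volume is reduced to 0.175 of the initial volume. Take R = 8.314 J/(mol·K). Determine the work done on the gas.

15600 J

V₁ = nRT₁/P₁ = 2.26×8.314×372/504 = 13.9 L.
Polytropic n=1.27: T₂ = T₁(V₁/V₂)^(n−1) = 372×(5.71)^0.27 = 596 K; P₂ = P₁(V₁/V₂)^n = 4610 kPa.
W = (P₁V₁−P₂V₂)/(n−1) = (504×13.9−4610×2.43)/0.27 = -15600 J.
Work done on the gas = −W_by = 15600 J.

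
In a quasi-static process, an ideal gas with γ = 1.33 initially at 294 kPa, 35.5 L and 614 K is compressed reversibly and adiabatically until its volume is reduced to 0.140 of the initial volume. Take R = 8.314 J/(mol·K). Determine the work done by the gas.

n = P₁V₁/(RT₁) = 294×35.5/(8.314×614) = 2.04 mol.
Adiabatic: TV^(γ−1) = const ⇒ T₂ = 614×(7.14)^0.330 = 1170 K; PV^γ = const ⇒ P₂ = 4020 kPa.
ΔU = nCvΔT = 2.04×25.2×(1170−614) = 28900 J.
Q = 0 for an adiabatic process, so W = −ΔU = -28900 J.

-28900 J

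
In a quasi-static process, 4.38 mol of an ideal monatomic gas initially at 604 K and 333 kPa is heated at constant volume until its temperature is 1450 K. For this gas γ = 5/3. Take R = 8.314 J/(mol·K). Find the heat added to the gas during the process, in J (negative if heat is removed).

46200 J

V₁ = nRT₁/P₁ = 4.38×8.314×604/333 = 66.1 L.
Isochoric: V stays 66.1 L; P/T = const ⇒ T₂ = 1450 K, P₂ = 799 kPa.
W = 0 (no volume change).
ΔU = nCvΔT = 4.38×12.5×(1450−604) = 46200 J.
Q = ΔU = 46200 J.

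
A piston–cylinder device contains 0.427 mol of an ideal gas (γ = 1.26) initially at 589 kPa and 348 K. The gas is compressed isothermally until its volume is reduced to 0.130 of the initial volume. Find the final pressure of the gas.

4530 kPa

V₁ = nRT₁/P₁ = 0.427×8.314×348/589 = 2.10 L.
Isothermal: T stays 348 K; PV = const ⇒ V₂ = 0.273 L, P₂ = 4530 kPa.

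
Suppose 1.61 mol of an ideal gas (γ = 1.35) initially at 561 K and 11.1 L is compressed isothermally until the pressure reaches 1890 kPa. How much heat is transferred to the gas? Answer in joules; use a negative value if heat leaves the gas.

P₁ = nRT₁/V₁ = 1.61×8.314×561/11.1 = 677 kPa.
Isothermal: T stays 561 K; PV = const ⇒ V₂ = 3.97 L, P₂ = 1890 kPa.
ΔU = 0 (ideal gas, T constant).
W = nRT ln(V₂/V₁) = 1.61×8.314×561×ln(0.358) = -7710 J.
Q = ΔU + W = -7710 J.

-7710 J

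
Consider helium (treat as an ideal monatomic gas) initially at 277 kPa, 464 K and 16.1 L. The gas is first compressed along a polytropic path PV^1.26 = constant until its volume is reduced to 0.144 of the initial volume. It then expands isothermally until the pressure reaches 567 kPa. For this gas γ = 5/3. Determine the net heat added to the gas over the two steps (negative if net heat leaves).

n = P₁V₁/(RT₁) = 277×16.1/(8.314×464) = 1.16 mol.
Step 1 — Polytropic n=1.26: T₂ = T₁(V₁/V₂)^(n−1) = 464×(6.94)^0.26 = 768 K; P₂ = P₁(V₁/V₂)^n = 3180 kPa.
W = (P₁V₁−P₂V₂)/(n−1) = (277×16.1−3180×2.32)/0.26 = -11200 J.
ΔU = nCvΔT = 1.16×12.5×(768−464) = 4380 J.
Q = ΔU + W = -6850 J.
State after step 1: P = 3180 kPa, V = 2.32 L, T = 768 K.
Step 2 — Isothermal: T stays 768 K; PV = const ⇒ V₂ = 13.0 L, P₂ = 567 kPa.
ΔU = 0 (ideal gas, T constant).
W = nRT ln(V₂/V₁) = 1.16×8.314×768×ln(5.62) = 12700 J.
Q = ΔU + W = 12700 J.
Net over both steps: W = 1500 J, Q = 5880 J, ΔU = 4380 J.

5880 J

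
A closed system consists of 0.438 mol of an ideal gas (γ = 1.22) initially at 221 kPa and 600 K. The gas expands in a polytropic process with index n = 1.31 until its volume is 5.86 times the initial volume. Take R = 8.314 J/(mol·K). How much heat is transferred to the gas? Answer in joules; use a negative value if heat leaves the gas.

-1220 J

V₁ = nRT₁/P₁ = 0.438×8.314×600/221 = 9.89 L.
Polytropic n=1.31: T₂ = T₁(V₁/V₂)^(n−1) = 600×(0.171)^0.31 = 347 K; P₂ = P₁(V₁/V₂)^n = 21.8 kPa.
W = (P₁V₁−P₂V₂)/(n−1) = (221×9.89−21.8×57.9)/0.31 = 2970 J.
ΔU = nCvΔT = 0.438×37.8×(347−600) = -4190 J.
Q = ΔU + W = -1220 J.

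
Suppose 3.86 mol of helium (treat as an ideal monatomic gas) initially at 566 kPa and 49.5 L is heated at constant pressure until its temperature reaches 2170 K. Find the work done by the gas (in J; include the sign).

41600 J

T₁ = P₁V₁/(nR) = 566×49.5/(3.86×8.314) = 873 K.
Isobaric: P stays 566 kPa; V/T = const ⇒ T₂ = 2170 K, V₂ = 123 L.
W = PΔV = 566×(123−49.5) kPa·L = 41600 J.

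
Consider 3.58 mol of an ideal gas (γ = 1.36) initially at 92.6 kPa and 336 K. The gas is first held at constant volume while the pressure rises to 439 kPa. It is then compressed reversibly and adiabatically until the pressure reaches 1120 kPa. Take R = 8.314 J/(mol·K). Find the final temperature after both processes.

2040 K

V₁ = nRT₁/P₁ = 3.58×8.314×336/92.6 = 108 L.
Step 1 — Isochoric: V stays 108 L; P/T = const ⇒ T₂ = 1590 K, P₂ = 439 kPa.
W = 0 (no volume change).
ΔU = nCvΔT = 3.58×23.1×(1590−336) = 104000 J.
Q = ΔU = 104000 J.
State after step 1: P = 439 kPa, V = 108 L, T = 1590 K.
Step 2 — Adiabatic: T₂/T₁ = (P₂/P₁)^((γ−1)/γ) ⇒ T₂ = 1590×(2.55)^0.265 = 2040 K; V₂ = 54.2 L.
ΔU = nCvΔT = 3.58×23.1×(2040−1590) = 37100 J.
Q = 0 for an adiabatic process, so W = −ΔU = -37100 J.
Net over both steps: W = -37100 J, Q = 104000 J, ΔU = 141000 J.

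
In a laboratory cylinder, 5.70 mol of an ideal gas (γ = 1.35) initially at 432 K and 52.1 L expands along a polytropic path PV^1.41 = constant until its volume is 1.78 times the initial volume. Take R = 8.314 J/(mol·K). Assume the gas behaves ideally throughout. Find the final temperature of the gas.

P₁ = nRT₁/V₁ = 5.70×8.314×432/52.1 = 393 kPa.
Polytropic n=1.41: T₂ = T₁(V₁/V₂)^(n−1) = 432×(0.562)^0.41 = 341 K; P₂ = P₁(V₁/V₂)^n = 174 kPa.

341 K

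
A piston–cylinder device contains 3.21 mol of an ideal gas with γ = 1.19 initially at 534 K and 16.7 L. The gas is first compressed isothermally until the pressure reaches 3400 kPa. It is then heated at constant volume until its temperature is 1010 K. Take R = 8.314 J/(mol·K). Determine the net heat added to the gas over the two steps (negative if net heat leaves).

47200 J

P₁ = nRT₁/V₁ = 3.21×8.314×534/16.7 = 853 kPa.
Step 1 — Isothermal: T stays 534 K; PV = const ⇒ V₂ = 4.19 L, P₂ = 3400 kPa.
ΔU = 0 (ideal gas, T constant).
W = nRT ln(V₂/V₁) = 3.21×8.314×534×ln(0.251) = -19700 J.
Q = ΔU + W = -19700 J.
State after step 1: P = 3400 kPa, V = 4.19 L, T = 534 K.
Step 2 — Isochoric: V stays 4.19 L; P/T = const ⇒ T₂ = 1010 K, P₂ = 6430 kPa.
W = 0 (no volume change).
ΔU = nCvΔT = 3.21×43.8×(1010−534) = 66900 J.
Q = ΔU = 66900 J.
Net over both steps: W = -19700 J, Q = 47200 J, ΔU = 66900 J.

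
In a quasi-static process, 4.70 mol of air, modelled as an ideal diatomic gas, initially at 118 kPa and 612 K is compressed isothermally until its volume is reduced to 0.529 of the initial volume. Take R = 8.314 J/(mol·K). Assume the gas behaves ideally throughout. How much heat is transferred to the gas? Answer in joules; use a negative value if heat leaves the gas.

-15200 J

V₁ = nRT₁/P₁ = 4.70×8.314×612/118 = 203 L.
Isothermal: T stays 612 K; PV = const ⇒ V₂ = 107 L, P₂ = 223 kPa.
ΔU = 0 (ideal gas, T constant).
W = nRT ln(V₂/V₁) = 4.70×8.314×612×ln(0.529) = -15200 J.
Q = ΔU + W = -15200 J.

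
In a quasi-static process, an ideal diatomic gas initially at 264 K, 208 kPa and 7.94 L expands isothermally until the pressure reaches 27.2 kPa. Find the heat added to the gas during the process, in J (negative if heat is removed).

3360 J

n = P₁V₁/(RT₁) = 208×7.94/(8.314×264) = 0.752 mol.
Isothermal: T stays 264 K; PV = const ⇒ V₂ = 60.7 L, P₂ = 27.2 kPa.
ΔU = 0 (ideal gas, T constant).
W = nRT ln(V₂/V₁) = 0.752×8.314×264×ln(7.65) = 3360 J.
Q = ΔU + W = 3360 J.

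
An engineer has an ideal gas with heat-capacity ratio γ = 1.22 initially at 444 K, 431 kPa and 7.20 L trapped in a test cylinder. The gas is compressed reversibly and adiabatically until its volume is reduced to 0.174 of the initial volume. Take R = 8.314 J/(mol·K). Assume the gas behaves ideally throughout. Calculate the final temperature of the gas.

Adiabatic: TV^(γ−1) = const ⇒ T₂ = 444×(5.75)^0.220 = 652 K; PV^γ = const ⇒ P₂ = 3640 kPa.

652 K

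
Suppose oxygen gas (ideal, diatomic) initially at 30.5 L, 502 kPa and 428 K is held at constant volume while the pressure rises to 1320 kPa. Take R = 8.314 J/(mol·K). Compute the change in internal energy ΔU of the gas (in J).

62400 J

n = P₁V₁/(RT₁) = 502×30.5/(8.314×428) = 4.30 mol.
Isochoric: V stays 30.5 L; P/T = const ⇒ T₂ = 1130 K, P₂ = 1320 kPa.
For an ideal gas ΔU = nCvΔT with Cv = (5/2)R = 20.8 J/(mol·K).
ΔU = 4.30×20.8×(1130−428) = 62400 J.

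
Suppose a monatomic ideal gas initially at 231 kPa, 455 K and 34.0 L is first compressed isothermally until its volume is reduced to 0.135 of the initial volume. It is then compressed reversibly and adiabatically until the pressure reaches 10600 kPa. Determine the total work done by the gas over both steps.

n = P₁V₁/(RT₁) = 231×34.0/(8.314×455) = 2.08 mol.
Step 1 — Isothermal: T stays 455 K; PV = const ⇒ V₂ = 4.59 L, P₂ = 1710 kPa.
ΔU = 0 (ideal gas, T constant).
W = nRT ln(V₂/V₁) = 2.08×8.314×455×ln(0.135) = -15700 J.
Q = ΔU + W = -15700 J.
State after step 1: P = 1710 kPa, V = 4.59 L, T = 455 K.
Step 2 — Adiabatic: T₂/T₁ = (P₂/P₁)^((γ−1)/γ) ⇒ T₂ = 455×(6.19)^0.400 = 944 K; V₂ = 1.54 L.
ΔU = nCvΔT = 2.08×12.5×(944−455) = 12700 J.
Q = 0 for an adiabatic process, so W = −ΔU = -12700 J.
Net over both steps: W = -28400 J, Q = -15700 J, ΔU = 12700 J.

-28400 J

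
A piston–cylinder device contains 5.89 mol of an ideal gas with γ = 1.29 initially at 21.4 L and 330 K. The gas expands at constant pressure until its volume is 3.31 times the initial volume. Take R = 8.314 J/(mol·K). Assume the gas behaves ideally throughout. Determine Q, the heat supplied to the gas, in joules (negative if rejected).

P₁ = nRT₁/V₁ = 5.89×8.314×330/21.4 = 755 kPa.
Isobaric: P stays 755 kPa; V/T = const ⇒ T₂ = 1090 K, V₂ = 70.8 L.
W = PΔV = 755×(70.8−21.4) kPa·L = 37300 J.
ΔU = nCvΔT = 5.89×28.7×(1090−330) = 129000 J.
Q = ΔU + W = nCpΔT = 166000 J.

166000 J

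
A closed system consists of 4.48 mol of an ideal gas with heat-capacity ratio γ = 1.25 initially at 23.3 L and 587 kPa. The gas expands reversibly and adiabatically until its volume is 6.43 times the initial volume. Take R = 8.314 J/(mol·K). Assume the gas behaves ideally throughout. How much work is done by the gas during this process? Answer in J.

20400 J

T₁ = P₁V₁/(nR) = 587×23.3/(4.48×8.314) = 367 K.
Adiabatic: TV^(γ−1) = const ⇒ T₂ = 367×(0.156)^0.250 = 231 K; PV^γ = const ⇒ P₂ = 57.3 kPa.
ΔU = nCvΔT = 4.48×33.3×(231−367) = -20400 J.
Q = 0 for an adiabatic process, so W = −ΔU = 20400 J.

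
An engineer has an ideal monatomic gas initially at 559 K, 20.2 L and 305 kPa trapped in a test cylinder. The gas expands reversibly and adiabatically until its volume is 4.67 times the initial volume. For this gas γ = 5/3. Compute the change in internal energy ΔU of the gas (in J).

-5930 J

n = P₁V₁/(RT₁) = 305×20.2/(8.314×559) = 1.33 mol.
Adiabatic: TV^(γ−1) = const ⇒ T₂ = 559×(0.214)^0.667 = 200 K; PV^γ = const ⇒ P₂ = 23.4 kPa.
For an ideal gas ΔU = nCvΔT with Cv = (3/2)R = 12.5 J/(mol·K).
ΔU = 1.33×12.5×(200−559) = -5930 J.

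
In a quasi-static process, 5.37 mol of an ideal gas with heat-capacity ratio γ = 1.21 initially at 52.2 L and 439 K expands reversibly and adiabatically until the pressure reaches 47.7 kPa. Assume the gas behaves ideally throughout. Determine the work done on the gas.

P₁ = nRT₁/V₁ = 5.37×8.314×439/52.2 = 375 kPa.
Adiabatic: T₂/T₁ = (P₂/P₁)^((γ−1)/γ) ⇒ T₂ = 439×(0.127)^0.174 = 307 K; V₂ = 287 L.
ΔU = nCvΔT = 5.37×39.6×(307−439) = -28100 J.
Q = 0 for an adiabatic process, so W = −ΔU = 28100 J.
Work done on the gas = −W_by = -28100 J.

-28100 J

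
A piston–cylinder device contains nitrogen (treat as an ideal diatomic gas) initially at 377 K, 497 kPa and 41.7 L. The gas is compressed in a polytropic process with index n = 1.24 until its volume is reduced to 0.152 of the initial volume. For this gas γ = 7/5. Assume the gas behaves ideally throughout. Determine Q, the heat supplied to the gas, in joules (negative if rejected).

-19700 J

n = P₁V₁/(RT₁) = 497×41.7/(8.314×377) = 6.61 mol.
Polytropic n=1.24: T₂ = T₁(V₁/V₂)^(n−1) = 377×(6.58)^0.24 = 593 K; P₂ = P₁(V₁/V₂)^n = 5140 kPa.
W = (P₁V₁−P₂V₂)/(n−1) = (497×41.7−5140×6.34)/0.24 = -49400 J.
ΔU = nCvΔT = 6.61×20.8×(593−377) = 29600 J.
Q = ΔU + W = -19700 J.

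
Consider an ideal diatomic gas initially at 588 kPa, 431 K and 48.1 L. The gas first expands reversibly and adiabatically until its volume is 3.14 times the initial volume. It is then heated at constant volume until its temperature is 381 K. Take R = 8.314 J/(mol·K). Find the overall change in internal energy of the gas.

-8200 J

n = P₁V₁/(RT₁) = 588×48.1/(8.314×431) = 7.89 mol.
Step 1 — Adiabatic: TV^(γ−1) = const ⇒ T₂ = 431×(0.318)^0.400 = 273 K; PV^γ = const ⇒ P₂ = 118 kPa.
ΔU = nCvΔT = 7.89×20.8×(273−431) = -26000 J.
Q = 0 for an adiabatic process, so W = −ΔU = 26000 J.
State after step 1: P = 118 kPa, V = 151 L, T = 273 K.
Step 2 — Isochoric: V stays 151 L; P/T = const ⇒ T₂ = 381 K, P₂ = 166 kPa.
W = 0 (no volume change).
ΔU = nCvΔT = 7.89×20.8×(381−273) = 17800 J.
Q = ΔU = 17800 J.
Net over both steps: W = 26000 J, Q = 17800 J, ΔU = -8200 J.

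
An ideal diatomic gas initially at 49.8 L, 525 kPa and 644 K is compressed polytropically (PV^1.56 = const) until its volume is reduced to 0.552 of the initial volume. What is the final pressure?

1330 kPa

Polytropic n=1.56: T₂ = T₁(V₁/V₂)^(n−1) = 644×(1.81)^0.56 = 898 K; P₂ = P₁(V₁/V₂)^n = 1330 kPa.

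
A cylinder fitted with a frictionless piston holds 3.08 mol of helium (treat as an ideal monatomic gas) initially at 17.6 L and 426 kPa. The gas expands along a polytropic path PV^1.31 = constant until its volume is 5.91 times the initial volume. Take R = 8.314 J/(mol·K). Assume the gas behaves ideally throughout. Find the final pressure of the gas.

41.6 kPa

T₁ = P₁V₁/(nR) = 426×17.6/(3.08×8.314) = 293 K.
Polytropic n=1.31: T₂ = T₁(V₁/V₂)^(n−1) = 293×(0.169)^0.31 = 169 K; P₂ = P₁(V₁/V₂)^n = 41.6 kPa.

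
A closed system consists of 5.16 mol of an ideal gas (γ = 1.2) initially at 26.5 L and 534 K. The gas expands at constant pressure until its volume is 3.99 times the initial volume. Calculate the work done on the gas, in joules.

-68500 J

P₁ = nRT₁/V₁ = 5.16×8.314×534/26.5 = 864 kPa.
Isobaric: P stays 864 kPa; V/T = const ⇒ T₂ = 2130 K, V₂ = 106 L.
W = PΔV = 864×(106−26.5) kPa·L = 68500 J.
Work done on the gas = −W_by = -68500 J.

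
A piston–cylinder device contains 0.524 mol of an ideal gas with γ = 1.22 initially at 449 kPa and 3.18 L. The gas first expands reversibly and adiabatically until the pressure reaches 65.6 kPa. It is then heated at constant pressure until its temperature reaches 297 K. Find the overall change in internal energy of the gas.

-609 J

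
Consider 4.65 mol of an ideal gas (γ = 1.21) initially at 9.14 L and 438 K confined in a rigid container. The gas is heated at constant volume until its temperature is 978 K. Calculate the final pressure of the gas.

P₁ = nRT₁/V₁ = 4.65×8.314×438/9.14 = 1850 kPa.
Isochoric: V stays 9.14 L; P/T = const ⇒ T₂ = 978 K, P₂ = 4140 kPa.

4140 kPa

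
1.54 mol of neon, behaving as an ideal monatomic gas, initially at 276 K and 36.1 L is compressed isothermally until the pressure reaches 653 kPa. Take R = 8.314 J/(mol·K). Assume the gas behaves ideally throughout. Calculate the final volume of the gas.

5.41 L

P₁ = nRT₁/V₁ = 1.54×8.314×276/36.1 = 97.9 kPa.
Isothermal: T stays 276 K; PV = const ⇒ V₂ = 5.41 L, P₂ = 653 kPa.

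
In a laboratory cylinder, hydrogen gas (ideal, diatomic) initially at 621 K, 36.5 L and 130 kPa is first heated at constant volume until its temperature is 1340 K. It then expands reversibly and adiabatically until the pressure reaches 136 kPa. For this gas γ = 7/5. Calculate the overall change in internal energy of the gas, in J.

n = P₁V₁/(RT₁) = 130×36.5/(8.314×621) = 0.919 mol.
Step 1 — Isochoric: V stays 36.5 L; P/T = const ⇒ T₂ = 1340 K, P₂ = 281 kPa.
W = 0 (no volume change).
ΔU = nCvΔT = 0.919×20.8×(1340−621) = 13700 J.
Q = ΔU = 13700 J.
State after step 1: P = 281 kPa, V = 36.5 L, T = 1340 K.
Step 2 — Adiabatic: T₂/T₁ = (P₂/P₁)^((γ−1)/γ) ⇒ T₂ = 1340×(0.485)^0.286 = 1090 K; V₂ = 61.2 L.
ΔU = nCvΔT = 0.919×20.8×(1090−1340) = -4780 J.
Q = 0 for an adiabatic process, so W = −ΔU = 4780 J.
Net over both steps: W = 4780 J, Q = 13700 J, ΔU = 8950 J.

8950 J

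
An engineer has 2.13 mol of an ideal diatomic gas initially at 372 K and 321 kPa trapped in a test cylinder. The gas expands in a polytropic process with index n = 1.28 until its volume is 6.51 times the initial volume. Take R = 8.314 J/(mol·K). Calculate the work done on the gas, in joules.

-9600 J

V₁ = nRT₁/P₁ = 2.13×8.314×372/321 = 20.5 L.
Polytropic n=1.28: T₂ = T₁(V₁/V₂)^(n−1) = 372×(0.154)^0.28 = 220 K; P₂ = P₁(V₁/V₂)^n = 29.2 kPa.
W = (P₁V₁−P₂V₂)/(n−1) = (321×20.5−29.2×134)/0.28 = 9600 J.
Work done on the gas = −W_by = -9600 J.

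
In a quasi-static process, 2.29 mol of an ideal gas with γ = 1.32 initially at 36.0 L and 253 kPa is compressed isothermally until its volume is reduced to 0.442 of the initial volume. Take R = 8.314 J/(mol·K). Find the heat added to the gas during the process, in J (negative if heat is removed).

-7440 J

T₁ = P₁V₁/(nR) = 253×36.0/(2.29×8.314) = 478 K.
Isothermal: T stays 478 K; PV = const ⇒ V₂ = 15.9 L, P₂ = 572 kPa.
ΔU = 0 (ideal gas, T constant).
W = nRT ln(V₂/V₁) = 2.29×8.314×478×ln(0.442) = -7440 J.
Q = ΔU + W = -7440 J.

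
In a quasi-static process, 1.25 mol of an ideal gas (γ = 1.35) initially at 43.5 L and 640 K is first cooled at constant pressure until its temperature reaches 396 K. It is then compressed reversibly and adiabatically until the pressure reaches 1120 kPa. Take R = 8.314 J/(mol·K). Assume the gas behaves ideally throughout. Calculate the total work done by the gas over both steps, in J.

P₁ = nRT₁/V₁ = 1.25×8.314×640/43.5 = 153 kPa.
Step 1 — Isobaric: P stays 153 kPa; V/T = const ⇒ T₂ = 396 K, V₂ = 26.9 L.
W = PΔV = 153×(26.9−43.5) kPa·L = -2540 J.
ΔU = nCvΔT = 1.25×23.8×(396−640) = -7250 J.
Q = ΔU + W = nCpΔT = -9780 J.
State after step 1: P = 153 kPa, V = 26.9 L, T = 396 K.
Step 2 — Adiabatic: T₂/T₁ = (P₂/P₁)^((γ−1)/γ) ⇒ T₂ = 396×(7.32)^0.259 = 664 K; V₂ = 6.16 L.
ΔU = nCvΔT = 1.25×23.8×(664−396) = 7950 J.
Q = 0 for an adiabatic process, so W = −ΔU = -7950 J.
Net over both steps: W = -10500 J, Q = -9780 J, ΔU = 701 J.

-10500 J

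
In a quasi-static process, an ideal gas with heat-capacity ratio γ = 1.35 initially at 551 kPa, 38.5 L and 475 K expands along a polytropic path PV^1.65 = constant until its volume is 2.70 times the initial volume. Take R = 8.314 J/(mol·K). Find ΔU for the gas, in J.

-28800 J

n = P₁V₁/(RT₁) = 551×38.5/(8.314×475) = 5.37 mol.
Polytropic n=1.65: T₂ = T₁(V₁/V₂)^(n−1) = 475×(0.370)^0.65 = 249 K; P₂ = P₁(V₁/V₂)^n = 107 kPa.
For an ideal gas ΔU = nCvΔT with Cv = R/(γ−1) = 23.8 J/(mol·K).
ΔU = 5.37×23.8×(249−475) = -28800 J.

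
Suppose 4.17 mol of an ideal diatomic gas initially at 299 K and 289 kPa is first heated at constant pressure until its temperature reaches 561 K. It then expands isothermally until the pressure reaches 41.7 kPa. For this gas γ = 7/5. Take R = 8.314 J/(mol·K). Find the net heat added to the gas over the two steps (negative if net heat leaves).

V₁ = nRT₁/P₁ = 4.17×8.314×299/289 = 35.9 L.
Step 1 — Isobaric: P stays 289 kPa; V/T = const ⇒ T₂ = 561 K, V₂ = 67.3 L.
W = PΔV = 289×(67.3−35.9) kPa·L = 9080 J.
ΔU = nCvΔT = 4.17×20.8×(561−299) = 22700 J.
Q = ΔU + W = nCpΔT = 31800 J.
State after step 1: P = 289 kPa, V = 67.3 L, T = 561 K.
Step 2 — Isothermal: T stays 561 K; PV = const ⇒ V₂ = 466 L, P₂ = 41.7 kPa.
ΔU = 0 (ideal gas, T constant).
W = nRT ln(V₂/V₁) = 4.17×8.314×561×ln(6.93) = 37700 J.
Q = ΔU + W = 37700 J.
Net over both steps: W = 46700 J, Q = 69400 J, ΔU = 22700 J.

69400 J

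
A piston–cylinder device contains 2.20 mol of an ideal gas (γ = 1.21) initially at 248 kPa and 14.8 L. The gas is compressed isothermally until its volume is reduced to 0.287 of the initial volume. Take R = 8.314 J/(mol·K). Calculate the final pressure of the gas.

864 kPa

T₁ = P₁V₁/(nR) = 248×14.8/(2.20×8.314) = 201 K.
Isothermal: T stays 201 K; PV = const ⇒ V₂ = 4.25 L, P₂ = 864 kPa.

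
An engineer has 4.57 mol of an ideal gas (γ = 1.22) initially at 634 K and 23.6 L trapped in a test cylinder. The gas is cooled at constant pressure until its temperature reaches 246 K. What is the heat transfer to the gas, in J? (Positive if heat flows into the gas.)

P₁ = nRT₁/V₁ = 4.57×8.314×634/23.6 = 1020 kPa.
Isobaric: P stays 1020 kPa; V/T = const ⇒ T₂ = 246 K, V₂ = 9.16 L.
W = PΔV = 1020×(9.16−23.6) kPa·L = -14700 J.
ΔU = nCvΔT = 4.57×37.8×(246−634) = -67000 J.
Q = ΔU + W = nCpΔT = -81800 J.

-81800 J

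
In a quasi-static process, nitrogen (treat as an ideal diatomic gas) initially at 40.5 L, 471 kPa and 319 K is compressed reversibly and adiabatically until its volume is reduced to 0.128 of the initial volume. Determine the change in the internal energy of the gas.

60800 J

n = P₁V₁/(RT₁) = 471×40.5/(8.314×319) = 7.19 mol.
Adiabatic: TV^(γ−1) = const ⇒ T₂ = 319×(7.81)^0.400 = 726 K; PV^γ = const ⇒ P₂ = 8370 kPa.
For an ideal gas ΔU = nCvΔT with Cv = (5/2)R = 20.8 J/(mol·K).
ΔU = 7.19×20.8×(726−319) = 60800 J.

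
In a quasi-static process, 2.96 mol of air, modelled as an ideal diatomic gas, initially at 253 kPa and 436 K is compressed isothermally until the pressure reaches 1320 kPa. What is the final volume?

V₁ = nRT₁/P₁ = 2.96×8.314×436/253 = 42.4 L.
Isothermal: T stays 436 K; PV = const ⇒ V₂ = 8.13 L, P₂ = 1320 kPa.

8.13 L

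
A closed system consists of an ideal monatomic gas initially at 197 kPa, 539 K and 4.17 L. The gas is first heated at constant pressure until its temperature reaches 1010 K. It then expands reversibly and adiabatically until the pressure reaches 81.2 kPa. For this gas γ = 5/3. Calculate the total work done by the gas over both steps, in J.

1410 J

n = P₁V₁/(RT₁) = 197×4.17/(8.314×539) = 0.183 mol.
Step 1 — Isobaric: P stays 197 kPa; V/T = const ⇒ T₂ = 1010 K, V₂ = 7.81 L.
W = PΔV = 197×(7.81−4.17) kPa·L = 718 J.
ΔU = nCvΔT = 0.183×12.5×(1010−539) = 1080 J.
Q = ΔU + W = nCpΔT = 1790 J.
State after step 1: P = 197 kPa, V = 7.81 L, T = 1010 K.
Step 2 — Adiabatic: T₂/T₁ = (P₂/P₁)^((γ−1)/γ) ⇒ T₂ = 1010×(0.412)^0.400 = 709 K; V₂ = 13.3 L.
ΔU = nCvΔT = 0.183×12.5×(709−1010) = -689 J.
Q = 0 for an adiabatic process, so W = −ΔU = 689 J.
Net over both steps: W = 1410 J, Q = 1790 J, ΔU = 388 J.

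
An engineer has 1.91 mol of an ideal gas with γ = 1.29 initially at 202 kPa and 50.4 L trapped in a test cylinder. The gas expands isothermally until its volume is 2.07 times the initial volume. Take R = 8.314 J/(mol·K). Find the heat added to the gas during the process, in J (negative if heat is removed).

7410 J

T₁ = P₁V₁/(nR) = 202×50.4/(1.91×8.314) = 641 K.
Isothermal: T stays 641 K; PV = const ⇒ V₂ = 104 L, P₂ = 97.6 kPa.
ΔU = 0 (ideal gas, T constant).
W = nRT ln(V₂/V₁) = 1.91×8.314×641×ln(2.07) = 7410 J.
Q = ΔU + W = 7410 J.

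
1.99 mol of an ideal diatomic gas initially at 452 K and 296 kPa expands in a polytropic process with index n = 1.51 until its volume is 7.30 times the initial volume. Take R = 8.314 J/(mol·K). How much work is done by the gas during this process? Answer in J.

9340 J

V₁ = nRT₁/P₁ = 1.99×8.314×452/296 = 25.3 L.
Polytropic n=1.51: T₂ = T₁(V₁/V₂)^(n−1) = 452×(0.137)^0.51 = 164 K; P₂ = P₁(V₁/V₂)^n = 14.7 kPa.
W = (P₁V₁−P₂V₂)/(n−1) = (296×25.3−14.7×184)/0.51 = 9340 J.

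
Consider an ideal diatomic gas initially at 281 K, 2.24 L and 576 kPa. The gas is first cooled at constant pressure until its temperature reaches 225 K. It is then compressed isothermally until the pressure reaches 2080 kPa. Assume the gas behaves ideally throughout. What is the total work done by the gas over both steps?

-1580 J

n = P₁V₁/(RT₁) = 576×2.24/(8.314×281) = 0.552 mol.
Step 1 — Isobaric: P stays 576 kPa; V/T = const ⇒ T₂ = 225 K, V₂ = 1.79 L.
W = PΔV = 576×(1.79−2.24) kPa·L = -257 J.
ΔU = nCvΔT = 0.552×20.8×(225−281) = -643 J.
Q = ΔU + W = nCpΔT = -900 J.
State after step 1: P = 576 kPa, V = 1.79 L, T = 225 K.
Step 2 — Isothermal: T stays 225 K; PV = const ⇒ V₂ = 0.497 L, P₂ = 2080 kPa.
ΔU = 0 (ideal gas, T constant).
W = nRT ln(V₂/V₁) = 0.552×8.314×225×ln(0.277) = -1330 J.
Q = ΔU + W = -1330 J.
Net over both steps: W = -1580 J, Q = -2230 J, ΔU = -643 J.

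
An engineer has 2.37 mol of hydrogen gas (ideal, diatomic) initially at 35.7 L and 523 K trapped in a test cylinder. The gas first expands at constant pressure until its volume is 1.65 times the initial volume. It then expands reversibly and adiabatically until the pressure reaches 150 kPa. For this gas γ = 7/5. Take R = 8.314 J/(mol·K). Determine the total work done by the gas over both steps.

13900 J

P₁ = nRT₁/V₁ = 2.37×8.314×523/35.7 = 289 kPa.
Step 1 — Isobaric: P stays 289 kPa; V/T = const ⇒ T₂ = 863 K, V₂ = 58.9 L.
W = PΔV = 289×(58.9−35.7) kPa·L = 6700 J.
ΔU = nCvΔT = 2.37×20.8×(863−523) = 16700 J.
Q = ΔU + W = nCpΔT = 23400 J.
State after step 1: P = 289 kPa, V = 58.9 L, T = 863 K.
Step 2 — Adiabatic: T₂/T₁ = (P₂/P₁)^((γ−1)/γ) ⇒ T₂ = 863×(0.520)^0.286 = 716 K; V₂ = 94.0 L.
ΔU = nCvΔT = 2.37×20.8×(716−863) = -7250 J.
Q = 0 for an adiabatic process, so W = −ΔU = 7250 J.
Net over both steps: W = 13900 J, Q = 23400 J, ΔU = 9490 J.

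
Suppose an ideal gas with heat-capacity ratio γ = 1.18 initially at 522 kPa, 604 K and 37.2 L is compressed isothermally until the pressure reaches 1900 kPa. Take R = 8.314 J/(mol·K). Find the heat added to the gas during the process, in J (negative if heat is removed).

-25100 J

n = P₁V₁/(RT₁) = 522×37.2/(8.314×604) = 3.87 mol.
Isothermal: T stays 604 K; PV = const ⇒ V₂ = 10.2 L, P₂ = 1900 kPa.
ΔU = 0 (ideal gas, T constant).
W = nRT ln(V₂/V₁) = 3.87×8.314×604×ln(0.275) = -25100 J.
Q = ΔU + W = -25100 J.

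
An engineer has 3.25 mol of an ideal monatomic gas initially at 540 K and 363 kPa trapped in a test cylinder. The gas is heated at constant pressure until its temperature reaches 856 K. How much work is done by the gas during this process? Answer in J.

V₁ = nRT₁/P₁ = 3.25×8.314×540/363 = 40.2 L.
Isobaric: P stays 363 kPa; V/T = const ⇒ T₂ = 856 K, V₂ = 63.7 L.
W = PΔV = 363×(63.7−40.2) kPa·L = 8540 J.

8540 J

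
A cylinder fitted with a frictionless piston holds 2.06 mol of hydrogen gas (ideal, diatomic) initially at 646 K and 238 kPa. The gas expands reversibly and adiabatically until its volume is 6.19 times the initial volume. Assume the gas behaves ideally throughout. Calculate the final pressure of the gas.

V₁ = nRT₁/P₁ = 2.06×8.314×646/238 = 46.5 L.
Adiabatic: TV^(γ−1) = const ⇒ T₂ = 646×(0.162)^0.400 = 312 K; PV^γ = const ⇒ P₂ = 18.5 kPa.

18.5 kPa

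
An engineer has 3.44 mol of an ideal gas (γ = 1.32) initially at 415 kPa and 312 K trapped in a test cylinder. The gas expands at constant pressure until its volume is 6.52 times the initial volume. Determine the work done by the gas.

V₁ = nRT₁/P₁ = 3.44×8.314×312/415 = 21.5 L.
Isobaric: P stays 415 kPa; V/T = const ⇒ T₂ = 2030 K, V₂ = 140 L.
W = PΔV = 415×(140−21.5) kPa·L = 49300 J.

49300 J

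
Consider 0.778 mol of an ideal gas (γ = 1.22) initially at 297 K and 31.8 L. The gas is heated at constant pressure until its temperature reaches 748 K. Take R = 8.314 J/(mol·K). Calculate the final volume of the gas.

P₁ = nRT₁/V₁ = 0.778×8.314×297/31.8 = 60.4 kPa.
Isobaric: P stays 60.4 kPa; V/T = const ⇒ T₂ = 748 K, V₂ = 80.1 L.

80.1 L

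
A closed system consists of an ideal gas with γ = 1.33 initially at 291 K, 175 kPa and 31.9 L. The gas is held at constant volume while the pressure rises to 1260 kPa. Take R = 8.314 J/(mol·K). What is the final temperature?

2100 K

Isochoric: V stays 31.9 L; P/T = const ⇒ T₂ = 2100 K, P₂ = 1260 kPa.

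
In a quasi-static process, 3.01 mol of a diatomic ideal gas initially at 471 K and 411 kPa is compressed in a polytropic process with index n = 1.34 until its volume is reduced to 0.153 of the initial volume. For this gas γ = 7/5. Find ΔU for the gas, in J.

V₁ = nRT₁/P₁ = 3.01×8.314×471/411 = 28.7 L.
Polytropic n=1.34: T₂ = T₁(V₁/V₂)^(n−1) = 471×(6.54)^0.34 = 892 K; P₂ = P₁(V₁/V₂)^n = 5090 kPa.
For an ideal gas ΔU = nCvΔT with Cv = (5/2)R = 20.8 J/(mol·K).
ΔU = 3.01×20.8×(892−471) = 26300 J.

26300 J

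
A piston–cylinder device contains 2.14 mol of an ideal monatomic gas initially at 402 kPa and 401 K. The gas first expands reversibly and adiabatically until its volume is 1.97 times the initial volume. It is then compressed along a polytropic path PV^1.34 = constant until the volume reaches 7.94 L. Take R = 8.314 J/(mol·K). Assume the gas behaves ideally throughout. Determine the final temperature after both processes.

V₁ = nRT₁/P₁ = 2.14×8.314×401/402 = 17.7 L.
Step 1 — Adiabatic: TV^(γ−1) = const ⇒ T₂ = 401×(0.508)^0.667 = 255 K; PV^γ = const ⇒ P₂ = 130 kPa.
ΔU = nCvΔT = 2.14×12.5×(255−401) = -3890 J.
Q = 0 for an adiabatic process, so W = −ΔU = 3890 J.
State after step 1: P = 130 kPa, V = 35.0 L, T = 255 K.
Step 2 — Polytropic n=1.34: T₂ = T₁(V₁/V₂)^(n−1) = 255×(4.40)^0.34 = 422 K; P₂ = P₁(V₁/V₂)^n = 947 kPa.
W = (P₁V₁−P₂V₂)/(n−1) = (130×35.0−947×7.94)/0.34 = -8750 J.
ΔU = nCvΔT = 2.14×12.5×(422−255) = 4460 J.
Q = ΔU + W = -4290 J.
Net over both steps: W = -4860 J, Q = -4290 J, ΔU = 571 J.

422 K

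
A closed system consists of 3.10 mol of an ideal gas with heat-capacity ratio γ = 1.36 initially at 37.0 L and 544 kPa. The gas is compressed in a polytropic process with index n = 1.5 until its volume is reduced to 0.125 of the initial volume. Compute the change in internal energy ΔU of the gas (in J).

T₁ = P₁V₁/(nR) = 544×37.0/(3.10×8.314) = 781 K.
Polytropic n=1.5: T₂ = T₁(V₁/V₂)^(n−1) = 781×(8.00)^0.50 = 2210 K; P₂ = P₁(V₁/V₂)^n = 12300 kPa.
For an ideal gas ΔU = nCvΔT with Cv = R/(γ−1) = 23.1 J/(mol·K).
ΔU = 3.10×23.1×(2210−781) = 102000 J.

102000 J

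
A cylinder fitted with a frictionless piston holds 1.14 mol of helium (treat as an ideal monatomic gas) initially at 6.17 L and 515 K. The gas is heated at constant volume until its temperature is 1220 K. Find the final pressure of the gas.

P₁ = nRT₁/V₁ = 1.14×8.314×515/6.17 = 791 kPa.
Isochoric: V stays 6.17 L; P/T = const ⇒ T₂ = 1220 K, P₂ = 1870 kPa.

1870 kPa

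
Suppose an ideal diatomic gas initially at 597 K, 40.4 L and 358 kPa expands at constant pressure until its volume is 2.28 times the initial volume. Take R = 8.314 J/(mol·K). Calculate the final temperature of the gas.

1360 K

Isobaric: P stays 358 kPa; V/T = const ⇒ T₂ = 1360 K, V₂ = 92.1 L.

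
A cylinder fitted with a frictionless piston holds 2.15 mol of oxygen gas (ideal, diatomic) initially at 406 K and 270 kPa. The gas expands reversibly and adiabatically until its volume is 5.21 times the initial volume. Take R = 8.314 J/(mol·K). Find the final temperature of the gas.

V₁ = nRT₁/P₁ = 2.15×8.314×406/270 = 26.9 L.
Adiabatic: TV^(γ−1) = const ⇒ T₂ = 406×(0.192)^0.400 = 210 K; PV^γ = const ⇒ P₂ = 26.8 kPa.

210 K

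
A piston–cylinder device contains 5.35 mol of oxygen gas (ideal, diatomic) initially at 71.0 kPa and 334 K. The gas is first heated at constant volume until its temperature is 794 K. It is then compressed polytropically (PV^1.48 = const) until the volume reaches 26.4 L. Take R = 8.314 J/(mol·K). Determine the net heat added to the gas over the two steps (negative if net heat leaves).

V₁ = nRT₁/P₁ = 5.35×8.314×334/71.0 = 209 L.
Step 1 — Isochoric: V stays 209 L; P/T = const ⇒ T₂ = 794 K, P₂ = 169 kPa.
W = 0 (no volume change).
ΔU = nCvΔT = 5.35×20.8×(794−334) = 51200 J.
Q = ΔU = 51200 J.
State after step 1: P = 169 kPa, V = 209 L, T = 794 K.
Step 2 — Polytropic n=1.48: T₂ = T₁(V₁/V₂)^(n−1) = 794×(7.93)^0.48 = 2140 K; P₂ = P₁(V₁/V₂)^n = 3610 kPa.
W = (P₁V₁−P₂V₂)/(n−1) = (169×209−3610×26.4)/0.48 = -125000 J.
ΔU = nCvΔT = 5.35×20.8×(2140−794) = 150000 J.
Q = ΔU + W = 25000 J.
Net over both steps: W = -125000 J, Q = 76200 J, ΔU = 201000 J.

76200 J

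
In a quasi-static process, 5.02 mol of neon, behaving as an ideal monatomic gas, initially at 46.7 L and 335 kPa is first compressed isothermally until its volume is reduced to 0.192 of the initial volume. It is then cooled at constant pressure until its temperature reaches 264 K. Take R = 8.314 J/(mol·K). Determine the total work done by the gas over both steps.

-30400 J

T₁ = P₁V₁/(nR) = 335×46.7/(5.02×8.314) = 375 K.
Step 1 — Isothermal: T stays 375 K; PV = const ⇒ V₂ = 8.97 L, P₂ = 1740 kPa.
ΔU = 0 (ideal gas, T constant).
W = nRT ln(V₂/V₁) = 5.02×8.314×375×ln(0.192) = -25800 J.
Q = ΔU + W = -25800 J.
State after step 1: P = 1740 kPa, V = 8.97 L, T = 375 K.
Step 2 — Isobaric: P stays 1740 kPa; V/T = const ⇒ T₂ = 264 K, V₂ = 6.32 L.
W = PΔV = 1740×(6.32−8.97) kPa·L = -4630 J.
ΔU = nCvΔT = 5.02×12.5×(264−375) = -6940 J.
Q = ΔU + W = nCpΔT = -11600 J.
Net over both steps: W = -30400 J, Q = -37400 J, ΔU = -6940 J.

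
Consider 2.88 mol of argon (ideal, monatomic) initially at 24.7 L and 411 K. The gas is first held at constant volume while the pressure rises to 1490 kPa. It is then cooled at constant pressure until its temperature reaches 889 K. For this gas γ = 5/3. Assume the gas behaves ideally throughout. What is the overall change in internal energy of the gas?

P₁ = nRT₁/V₁ = 2.88×8.314×411/24.7 = 398 kPa.
Step 1 — Isochoric: V stays 24.7 L; P/T = const ⇒ T₂ = 1540 K, P₂ = 1490 kPa.
W = 0 (no volume change).
ΔU = nCvΔT = 2.88×12.5×(1540−411) = 40400 J.
Q = ΔU = 40400 J.
State after step 1: P = 1490 kPa, V = 24.7 L, T = 1540 K.
Step 2 — Isobaric: P stays 1490 kPa; V/T = const ⇒ T₂ = 889 K, V₂ = 14.3 L.
W = PΔV = 1490×(14.3−24.7) kPa·L = -15500 J.
ΔU = nCvΔT = 2.88×12.5×(889−1540) = -23300 J.
Q = ΔU + W = nCpΔT = -38800 J.
Net over both steps: W = -15500 J, Q = 1650 J, ΔU = 17200 J.

17200 J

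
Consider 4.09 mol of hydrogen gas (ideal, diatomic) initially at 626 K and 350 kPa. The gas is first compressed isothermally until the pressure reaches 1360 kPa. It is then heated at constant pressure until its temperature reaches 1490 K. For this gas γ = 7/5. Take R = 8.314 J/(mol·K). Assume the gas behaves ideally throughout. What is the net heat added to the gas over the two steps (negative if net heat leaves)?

V₁ = nRT₁/P₁ = 4.09×8.314×626/350 = 60.8 L.
Step 1 — Isothermal: T stays 626 K; PV = const ⇒ V₂ = 15.7 L, P₂ = 1360 kPa.
ΔU = 0 (ideal gas, T constant).
W = nRT ln(V₂/V₁) = 4.09×8.314×626×ln(0.257) = -28900 J.
Q = ΔU + W = -28900 J.
State after step 1: P = 1360 kPa, V = 15.7 L, T = 626 K.
Step 2 — Isobaric: P stays 1360 kPa; V/T = const ⇒ T₂ = 1490 K, V₂ = 37.3 L.
W = PΔV = 1360×(37.3−15.7) kPa·L = 29400 J.
ΔU = nCvΔT = 4.09×20.8×(1490−626) = 73400 J.
Q = ΔU + W = nCpΔT = 103000 J.
Net over both steps: W = 487 J, Q = 73900 J, ΔU = 73400 J.

73900 J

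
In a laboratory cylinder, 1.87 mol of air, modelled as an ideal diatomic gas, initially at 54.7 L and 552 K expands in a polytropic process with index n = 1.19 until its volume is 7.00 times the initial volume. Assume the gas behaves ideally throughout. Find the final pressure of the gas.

P₁ = nRT₁/V₁ = 1.87×8.314×552/54.7 = 157 kPa.
Polytropic n=1.19: T₂ = T₁(V₁/V₂)^(n−1) = 552×(0.143)^0.19 = 381 K; P₂ = P₁(V₁/V₂)^n = 15.5 kPa.

15.5 kPa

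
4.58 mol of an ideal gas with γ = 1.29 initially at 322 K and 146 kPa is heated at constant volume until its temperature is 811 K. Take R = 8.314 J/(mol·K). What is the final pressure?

V₁ = nRT₁/P₁ = 4.58×8.314×322/146 = 84.0 L.
Isochoric: V stays 84.0 L; P/T = const ⇒ T₂ = 811 K, P₂ = 368 kPa.

368 kPa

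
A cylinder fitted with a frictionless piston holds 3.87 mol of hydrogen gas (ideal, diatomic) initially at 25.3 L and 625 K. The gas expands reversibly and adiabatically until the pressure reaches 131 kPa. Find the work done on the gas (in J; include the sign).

-20200 J

P₁ = nRT₁/V₁ = 3.87×8.314×625/25.3 = 795 kPa.
Adiabatic: T₂/T₁ = (P₂/P₁)^((γ−1)/γ) ⇒ T₂ = 625×(0.165)^0.286 = 373 K; V₂ = 91.7 L.
ΔU = nCvΔT = 3.87×20.8×(373−625) = -20200 J.
Q = 0 for an adiabatic process, so W = −ΔU = 20200 J.
Work done on the gas = −W_by = -20200 J.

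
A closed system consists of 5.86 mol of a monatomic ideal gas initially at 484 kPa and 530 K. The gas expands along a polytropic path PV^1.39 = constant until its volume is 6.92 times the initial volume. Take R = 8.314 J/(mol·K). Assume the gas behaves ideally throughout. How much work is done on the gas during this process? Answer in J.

-35100 J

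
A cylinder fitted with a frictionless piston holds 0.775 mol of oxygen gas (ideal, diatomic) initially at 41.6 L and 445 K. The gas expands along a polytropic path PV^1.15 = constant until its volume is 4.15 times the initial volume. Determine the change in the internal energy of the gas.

P₁ = nRT₁/V₁ = 0.775×8.314×445/41.6 = 68.9 kPa.
Polytropic n=1.15: T₂ = T₁(V₁/V₂)^(n−1) = 445×(0.241)^0.15 = 359 K; P₂ = P₁(V₁/V₂)^n = 13.4 kPa.
For an ideal gas ΔU = nCvΔT with Cv = (5/2)R = 20.8 J/(mol·K).
ΔU = 0.775×20.8×(359−445) = -1380 J.

-1380 J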